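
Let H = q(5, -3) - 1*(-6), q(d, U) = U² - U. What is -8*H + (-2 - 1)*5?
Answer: -159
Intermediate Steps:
H = 18 (H = -3*(-1 - 3) - 1*(-6) = -3*(-4) + 6 = 12 + 6 = 18)
-8*H + (-2 - 1)*5 = -8*18 + (-2 - 1)*5 = -144 - 3*5 = -144 - 15 = -159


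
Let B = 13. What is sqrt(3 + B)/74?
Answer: 2/37 ≈ 0.054054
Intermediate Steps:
sqrt(3 + B)/74 = sqrt(3 + 13)/74 = sqrt(16)/74 = (1/74)*4 = 2/37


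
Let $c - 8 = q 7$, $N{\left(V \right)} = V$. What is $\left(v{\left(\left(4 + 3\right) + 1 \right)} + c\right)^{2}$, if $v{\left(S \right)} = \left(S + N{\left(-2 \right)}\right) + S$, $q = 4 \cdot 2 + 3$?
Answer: $9801$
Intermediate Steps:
$q = 11$ ($q = 8 + 3 = 11$)
$c = 85$ ($c = 8 + 11 \cdot 7 = 8 + 77 = 85$)
$v{\left(S \right)} = -2 + 2 S$ ($v{\left(S \right)} = \left(S - 2\right) + S = \left(-2 + S\right) + S = -2 + 2 S$)
$\left(v{\left(\left(4 + 3\right) + 1 \right)} + c\right)^{2} = \left(\left(-2 + 2 \left(\left(4 + 3\right) + 1\right)\right) + 85\right)^{2} = \left(\left(-2 + 2 \left(7 + 1\right)\right) + 85\right)^{2} = \left(\left(-2 + 2 \cdot 8\right) + 85\right)^{2} = \left(\left(-2 + 16\right) + 85\right)^{2} = \left(14 + 85\right)^{2} = 99^{2} = 9801$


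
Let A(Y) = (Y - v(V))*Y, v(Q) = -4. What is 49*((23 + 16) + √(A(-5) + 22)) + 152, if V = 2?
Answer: 2063 + 147*√3 ≈ 2317.6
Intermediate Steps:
A(Y) = Y*(4 + Y) (A(Y) = (Y - 1*(-4))*Y = (Y + 4)*Y = (4 + Y)*Y = Y*(4 + Y))
49*((23 + 16) + √(A(-5) + 22)) + 152 = 49*((23 + 16) + √(-5*(4 - 5) + 22)) + 152 = 49*(39 + √(-5*(-1) + 22)) + 152 = 49*(39 + √(5 + 22)) + 152 = 49*(39 + √27) + 152 = 49*(39 + 3*√3) + 152 = (1911 + 147*√3) + 152 = 2063 + 147*√3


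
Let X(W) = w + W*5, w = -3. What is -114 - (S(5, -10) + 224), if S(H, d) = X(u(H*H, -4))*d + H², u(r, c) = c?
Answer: -593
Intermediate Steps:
X(W) = -3 + 5*W (X(W) = -3 + W*5 = -3 + 5*W)
S(H, d) = H² - 23*d (S(H, d) = (-3 + 5*(-4))*d + H² = (-3 - 20)*d + H² = -23*d + H² = H² - 23*d)
-114 - (S(5, -10) + 224) = -114 - ((5² - 23*(-10)) + 224) = -114 - ((25 + 230) + 224) = -114 - (255 + 224) = -114 - 1*479 = -114 - 479 = -593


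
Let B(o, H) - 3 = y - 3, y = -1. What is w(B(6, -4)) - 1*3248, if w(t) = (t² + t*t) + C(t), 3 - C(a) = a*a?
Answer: -3244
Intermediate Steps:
B(o, H) = -1 (B(o, H) = 3 + (-1 - 3) = 3 - 4 = -1)
C(a) = 3 - a² (C(a) = 3 - a*a = 3 - a²)
w(t) = 3 + t² (w(t) = (t² + t*t) + (3 - t²) = (t² + t²) + (3 - t²) = 2*t² + (3 - t²) = 3 + t²)
w(B(6, -4)) - 1*3248 = (3 + (-1)²) - 1*3248 = (3 + 1) - 3248 = 4 - 3248 = -3244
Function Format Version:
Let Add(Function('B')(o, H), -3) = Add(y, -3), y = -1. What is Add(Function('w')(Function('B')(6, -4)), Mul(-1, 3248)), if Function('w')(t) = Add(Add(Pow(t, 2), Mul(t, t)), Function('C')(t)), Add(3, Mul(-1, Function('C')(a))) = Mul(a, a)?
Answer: -3244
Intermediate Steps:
Function('B')(o, H) = -1 (Function('B')(o, H) = Add(3, Add(-1, -3)) = Add(3, -4) = -1)
Function('C')(a) = Add(3, Mul(-1, Pow(a, 2))) (Function('C')(a) = Add(3, Mul(-1, Mul(a, a))) = Add(3, Mul(-1, Pow(a, 2))))
Function('w')(t) = Add(3, Pow(t, 2)) (Function('w')(t) = Add(Add(Pow(t, 2), Mul(t, t)), Add(3, Mul(-1, Pow(t, 2)))) = Add(Add(Pow(t, 2), Pow(t, 2)), Add(3, Mul(-1, Pow(t, 2)))) = Add(Mul(2, Pow(t, 2)), Add(3, Mul(-1, Pow(t, 2)))) = Add(3, Pow(t, 2)))
Add(Function('w')(Function('B')(6, -4)), Mul(-1, 3248)) = Add(Add(3, Pow(-1, 2)), Mul(-1, 3248)) = Add(Add(3, 1), -3248) = Add(4, -3248) = -3244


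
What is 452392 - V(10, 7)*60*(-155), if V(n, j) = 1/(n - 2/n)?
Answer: 22213708/49 ≈ 4.5334e+5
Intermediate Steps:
452392 - V(10, 7)*60*(-155) = 452392 - (10/(-2 + 10**2))*60*(-155) = 452392 - (10/(-2 + 100))*60*(-155) = 452392 - (10/98)*60*(-155) = 452392 - (10*(1/98))*60*(-155) = 452392 - (5/49)*60*(-155) = 452392 - 300*(-155)/49 = 452392 - 1*(-46500/49) = 452392 + 46500/49 = 22213708/49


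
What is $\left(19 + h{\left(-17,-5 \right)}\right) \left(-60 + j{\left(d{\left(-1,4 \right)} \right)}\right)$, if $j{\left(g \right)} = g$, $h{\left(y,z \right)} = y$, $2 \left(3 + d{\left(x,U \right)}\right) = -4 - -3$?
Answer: $-127$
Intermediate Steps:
$d{\left(x,U \right)} = - \frac{7}{2}$ ($d{\left(x,U \right)} = -3 + \frac{-4 - -3}{2} = -3 + \frac{-4 + 3}{2} = -3 + \frac{1}{2} \left(-1\right) = -3 - \frac{1}{2} = - \frac{7}{2}$)
$\left(19 + h{\left(-17,-5 \right)}\right) \left(-60 + j{\left(d{\left(-1,4 \right)} \right)}\right) = \left(19 - 17\right) \left(-60 - \frac{7}{2}\right) = 2 \left(- \frac{127}{2}\right) = -127$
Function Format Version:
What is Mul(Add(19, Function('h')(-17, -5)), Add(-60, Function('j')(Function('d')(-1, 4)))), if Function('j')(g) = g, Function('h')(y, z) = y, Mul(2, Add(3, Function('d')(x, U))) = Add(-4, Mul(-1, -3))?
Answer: -127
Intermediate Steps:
Function('d')(x, U) = Rational(-7, 2) (Function('d')(x, U) = Add(-3, Mul(Rational(1, 2), Add(-4, Mul(-1, -3)))) = Add(-3, Mul(Rational(1, 2), Add(-4, 3))) = Add(-3, Mul(Rational(1, 2), -1)) = Add(-3, Rational(-1, 2)) = Rational(-7, 2))
Mul(Add(19, Function('h')(-17, -5)), Add(-60, Function('j')(Function('d')(-1, 4)))) = Mul(Add(19, -17), Add(-60, Rational(-7, 2))) = Mul(2, Rational(-127, 2)) = -127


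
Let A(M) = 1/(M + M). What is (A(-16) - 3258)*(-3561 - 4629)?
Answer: 426932415/16 ≈ 2.6683e+7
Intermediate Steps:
A(M) = 1/(2*M)
(A(-16) - 3258)*(-3561 - 4629) = ((½)/(-16) - 3258)*(-3561 - 4629) = ((½)*(-1/16) - 3258)*(-8190) = (-1/32 - 3258)*(-8190) = -104257/32*(-8190) = 426932415/16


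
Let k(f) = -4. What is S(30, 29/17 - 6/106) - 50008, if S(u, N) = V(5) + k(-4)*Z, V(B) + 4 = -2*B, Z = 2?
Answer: -50030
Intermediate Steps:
V(B) = -4 - 2*B
S(u, N) = -22 (S(u, N) = (-4 - 2*5) - 4*2 = (-4 - 10) - 8 = -14 - 8 = -22)
S(30, 29/17 - 6/106) - 50008 = -22 - 50008 = -50030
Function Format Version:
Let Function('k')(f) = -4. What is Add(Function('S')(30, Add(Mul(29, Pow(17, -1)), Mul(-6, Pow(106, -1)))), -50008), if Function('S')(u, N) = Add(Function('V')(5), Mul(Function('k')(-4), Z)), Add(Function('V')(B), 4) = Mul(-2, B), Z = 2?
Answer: -50030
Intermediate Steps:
Function('V')(B) = Add(-4, Mul(-2, B))
Function('S')(u, N) = -22 (Function('S')(u, N) = Add(Add(-4, Mul(-2, 5)), Mul(-4, 2)) = Add(Add(-4, -10), -8) = Add(-14, -8) = -22)
Add(Function('S')(30, Add(Mul(29, Pow(17, -1)), Mul(-6, Pow(106, -1)))), -50008) = Add(-22, -50008) = -50030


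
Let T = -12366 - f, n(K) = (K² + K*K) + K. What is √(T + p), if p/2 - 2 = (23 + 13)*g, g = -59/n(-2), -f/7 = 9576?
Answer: √53962 ≈ 232.30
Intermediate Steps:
f = -67032 (f = -7*9576 = -67032)
n(K) = K + 2*K² (n(K) = (K² + K²) + K = 2*K² + K = K + 2*K²)
g = -59/6 (g = -59*(-1/(2*(1 + 2*(-2)))) = -59*(-1/(2*(1 - 4))) = -59/((-2*(-3))) = -59/6 ≈ -9.8333)
T = 54666 (T = -12366 - 1*(-67032) = -12366 + 67032 = 54666)
p = -704 (p = 4 + 2*((23 + 13)*(-59/6)) = 4 + 2*(36*(-59/6)) = 4 + 2*(-354) = 4 - 708 = -704)
√(T + p) = √(54666 - 704) = √53962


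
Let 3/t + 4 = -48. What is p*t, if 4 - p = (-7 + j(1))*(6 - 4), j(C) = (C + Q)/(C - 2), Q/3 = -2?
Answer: -6/13 ≈ -0.46154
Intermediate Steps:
t = -3/52 (t = 3/(-4 - 48) = 3/(-52) = 3*(-1/52) = -3/52 ≈ -0.057692)
Q = -6 (Q = 3*(-2) = -6)
j(C) = (-6 + C)/(-2 + C) (j(C) = (C - 6)/(C - 2) = (-6 + C)/(-2 + C))
p = 8 (p = 4 - (-7 + (-6 + 1)/(-2 + 1))*(6 - 4) = 4 - (-7 - 5/(-1))*2 = 4 - (-7 - 1*(-5))*2 = 4 - (-7 + 5)*2 = 4 - (-2)*2 = 4 - 1*(-4) = 4 + 4 = 8)
p*t = 8*(-3/52) = -6/13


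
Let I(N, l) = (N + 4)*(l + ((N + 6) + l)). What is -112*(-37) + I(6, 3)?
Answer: 4324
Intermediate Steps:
I(N, l) = (4 + N)*(6 + N + 2*l) (I(N, l) = (4 + N)*(l + ((6 + N) + l)) = (4 + N)*(l + (6 + N + l)) = (4 + N)*(6 + N + 2*l))
-112*(-37) + I(6, 3) = -112*(-37) + (24 + 6**2 + 8*3 + 10*6 + 2*6*3) = 4144 + (24 + 36 + 24 + 60 + 36) = 4144 + 180 = 4324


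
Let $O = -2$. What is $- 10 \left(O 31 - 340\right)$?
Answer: $4020$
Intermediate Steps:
$- 10 \left(O 31 - 340\right) = - 10 \left(\left(-2\right) 31 - 340\right) = - 10 \left(-62 - 340\right) = \left(-10\right) \left(-402\right) = 4020$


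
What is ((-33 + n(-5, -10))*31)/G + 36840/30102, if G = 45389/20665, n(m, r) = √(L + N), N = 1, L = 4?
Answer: -105782171555/227716613 + 640615*√5/45389 ≈ -432.97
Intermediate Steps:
n(m, r) = √5 (n(m, r) = √(4 + 1) = √5)
G = 45389/20665 (G = 45389*(1/20665) = 45389/20665 ≈ 2.1964)
((-33 + n(-5, -10))*31)/G + 36840/30102 = ((-33 + √5)*31)/(45389/20665) + 36840/30102 = (-1023 + 31*√5)*(20665/45389) + 36840*(1/30102) = (-21140295/45389 + 640615*√5/45389) + 6140/5017 = -105782171555/227716613 + 640615*√5/45389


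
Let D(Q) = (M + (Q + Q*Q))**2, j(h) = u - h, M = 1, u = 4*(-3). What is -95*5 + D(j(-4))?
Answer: 2774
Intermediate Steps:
u = -12
j(h) = -12 - h
D(Q) = (1 + Q + Q**2)**2 (D(Q) = (1 + (Q + Q*Q))**2 = (1 + (Q + Q**2))**2 = (1 + Q + Q**2)**2)
-95*5 + D(j(-4)) = -95*5 + (1 + (-12 - 1*(-4)) + (-12 - 1*(-4))**2)**2 = -475 + (1 + (-12 + 4) + (-12 + 4)**2)**2 = -475 + (1 - 8 + (-8)**2)**2 = -475 + (1 - 8 + 64)**2 = -475 + 57**2 = -475 + 3249 = 2774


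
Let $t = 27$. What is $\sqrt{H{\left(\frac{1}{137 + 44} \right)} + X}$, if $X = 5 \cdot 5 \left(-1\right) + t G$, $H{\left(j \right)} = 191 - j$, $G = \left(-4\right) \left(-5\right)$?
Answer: $\frac{\sqrt{23129085}}{181} \approx 26.571$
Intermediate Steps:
$G = 20$
$X = 515$ ($X = 5 \cdot 5 \left(-1\right) + 27 \cdot 20 = 25 \left(-1\right) + 540 = -25 + 540 = 515$)
$\sqrt{H{\left(\frac{1}{137 + 44} \right)} + X} = \sqrt{\left(191 - \frac{1}{137 + 44}\right) + 515} = \sqrt{\left(191 - \frac{1}{181}\right) + 515} = \sqrt{\frac{34570}{181} + 515} = \sqrt{\frac{127785}{181}} = \frac{\sqrt{23129085}}{181}$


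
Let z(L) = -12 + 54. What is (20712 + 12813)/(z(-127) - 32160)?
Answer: -11175/10706 ≈ -1.0438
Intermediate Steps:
z(L) = 42
(20712 + 12813)/(z(-127) - 32160) = (20712 + 12813)/(42 - 32160) = 33525/(-32118) = 33525*(-1/32118) = -11175/10706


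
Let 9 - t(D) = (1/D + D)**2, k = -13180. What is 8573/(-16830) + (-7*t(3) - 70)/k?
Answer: -747085/1478796 ≈ -0.50520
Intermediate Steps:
t(D) = 9 - (D + 1/D)**2 (t(D) = 9 - (1/D + D)**2 = 9 - (D + 1/D)**2)
8573/(-16830) + (-7*t(3) - 70)/k = 8573/(-16830) + (-7*(7 - 1/3**2 - 1*3**2) - 70)/(-13180) = 8573*(-1/16830) + (-7*(7 - 1*1/9 - 1*9) - 70)*(-1/13180) = -8573/16830 + (-7*(7 - 1/9 - 9) - 70)*(-1/13180) = -8573/16830 + (-7*(-19/9) - 70)*(-1/13180) = -8573/16830 + (133/9 - 70)*(-1/13180) = -8573/16830 - 497/9*(-1/13180) = -8573/16830 + 497/118620 = -747085/1478796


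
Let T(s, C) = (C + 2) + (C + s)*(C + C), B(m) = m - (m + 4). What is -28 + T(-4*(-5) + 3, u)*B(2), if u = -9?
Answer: 1008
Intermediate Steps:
B(m) = -4 (B(m) = m - (4 + m) = m + (-4 - m) = -4)
T(s, C) = 2 + C + 2*C*(C + s) (T(s, C) = (2 + C) + (C + s)*(2*C) = (2 + C) + 2*C*(C + s) = 2 + C + 2*C*(C + s))
-28 + T(-4*(-5) + 3, u)*B(2) = -28 + (2 - 9 + 2*(-9)² + 2*(-9)*(-4*(-5) + 3))*(-4) = -28 + (2 - 9 + 2*81 + 2*(-9)*(20 + 3))*(-4) = -28 + (2 - 9 + 162 + 2*(-9)*23)*(-4) = -28 + (2 - 9 + 162 - 414)*(-4) = -28 - 259*(-4) = -28 + 1036 = 1008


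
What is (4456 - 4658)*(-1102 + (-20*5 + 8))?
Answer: 241188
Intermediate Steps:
(4456 - 4658)*(-1102 + (-20*5 + 8)) = -202*(-1102 + (-100 + 8)) = -202*(-1102 - 92) = -202*(-1194) = 241188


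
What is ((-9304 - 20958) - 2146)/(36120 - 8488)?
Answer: -4051/3454 ≈ -1.1728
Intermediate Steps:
((-9304 - 20958) - 2146)/(36120 - 8488) = (-30262 - 2146)/27632 = -32408*1/27632 = -4051/3454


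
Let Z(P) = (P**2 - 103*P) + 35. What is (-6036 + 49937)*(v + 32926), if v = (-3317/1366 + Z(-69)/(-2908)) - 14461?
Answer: 1609479391098293/1986164 ≈ 8.1035e+8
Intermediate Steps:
Z(P) = 35 + P**2 - 103*P
v = -28734870271/1986164 (v = (-3317/1366 + (35 + (-69)**2 - 103*(-69))/(-2908)) - 14461 = (-3317*1/1366 + (35 + 4761 + 7107)*(-1/2908)) - 14461 = (-3317/1366 + 11903*(-1/2908)) - 14461 = (-3317/1366 - 11903/2908) - 14461 = -12952667/1986164 - 14461 = -28734870271/1986164 ≈ -14468.)
(-6036 + 49937)*(v + 32926) = (-6036 + 49937)*(-28734870271/1986164 + 32926) = 43901*(36661565593/1986164) = 1609479391098293/1986164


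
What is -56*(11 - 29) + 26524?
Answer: 27532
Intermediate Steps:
-56*(11 - 29) + 26524 = -56*(-18) + 26524 = 1008 + 26524 = 27532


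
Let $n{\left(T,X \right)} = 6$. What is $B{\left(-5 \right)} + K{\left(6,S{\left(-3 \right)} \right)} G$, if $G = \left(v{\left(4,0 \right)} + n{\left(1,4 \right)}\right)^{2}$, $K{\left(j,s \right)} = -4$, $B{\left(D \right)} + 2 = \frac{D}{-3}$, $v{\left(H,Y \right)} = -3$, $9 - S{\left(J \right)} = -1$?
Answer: $- \frac{109}{3} \approx -36.333$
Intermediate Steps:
$S{\left(J \right)} = 10$ ($S{\left(J \right)} = 9 - -1 = 9 + 1 = 10$)
$B{\left(D \right)} = -2 - \frac{D}{3}$ ($B{\left(D \right)} = -2 + \frac{D}{-3} = -2 + D \left(- \frac{1}{3}\right) = -2 - \frac{D}{3}$)
$G = 9$ ($G = \left(-3 + 6\right)^{2} = 3^{2} = 9$)
$B{\left(-5 \right)} + K{\left(6,S{\left(-3 \right)} \right)} G = \left(-2 - - \frac{5}{3}\right) - 36 = \left(-2 + \frac{5}{3}\right) - 36 = - \frac{1}{3} - 36 = - \frac{109}{3}$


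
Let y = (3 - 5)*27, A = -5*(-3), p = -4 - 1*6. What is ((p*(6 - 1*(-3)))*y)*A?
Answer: 72900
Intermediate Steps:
p = -10 (p = -4 - 6 = -10)
A = 15
y = -54 (y = -2*27 = -54)
((p*(6 - 1*(-3)))*y)*A = (-10*(6 - 1*(-3))*(-54))*15 = (-10*(6 + 3)*(-54))*15 = (-10*9*(-54))*15 = -90*(-54)*15 = 4860*15 = 72900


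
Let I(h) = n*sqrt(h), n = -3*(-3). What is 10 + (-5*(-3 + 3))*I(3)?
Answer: 10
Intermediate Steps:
n = 9
I(h) = 9*sqrt(h)
10 + (-5*(-3 + 3))*I(3) = 10 + (-5*(-3 + 3))*(9*sqrt(3)) = 10 + (-5*0)*(9*sqrt(3)) = 10 + 0*(9*sqrt(3)) = 10 + 0 = 10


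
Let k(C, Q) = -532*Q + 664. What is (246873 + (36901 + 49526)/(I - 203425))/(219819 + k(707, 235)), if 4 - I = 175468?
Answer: 31179125890/12056626869 ≈ 2.5861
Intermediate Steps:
I = -175464 (I = 4 - 1*175468 = 4 - 175468 = -175464)
k(C, Q) = 664 - 532*Q
(246873 + (36901 + 49526)/(I - 203425))/(219819 + k(707, 235)) = (246873 + (36901 + 49526)/(-175464 - 203425))/(219819 + (664 - 532*235)) = (246873 + 86427/(-378889))/(219819 + (664 - 125020)) = (246873 + 86427*(-1/378889))/(219819 - 124356) = (246873 - 86427/378889)/95463 = (93537377670/378889)*(1/95463) = 31179125890/12056626869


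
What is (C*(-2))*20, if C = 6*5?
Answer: -1200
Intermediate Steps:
C = 30
(C*(-2))*20 = (30*(-2))*20 = -60*20 = -1200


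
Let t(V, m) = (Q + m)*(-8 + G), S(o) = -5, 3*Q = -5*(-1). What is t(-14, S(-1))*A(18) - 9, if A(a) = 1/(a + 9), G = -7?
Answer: -193/27 ≈ -7.1481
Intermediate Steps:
Q = 5/3 (Q = (-5*(-1))/3 = (⅓)*5 = 5/3 ≈ 1.6667)
A(a) = 1/(9 + a)
t(V, m) = -25 - 15*m (t(V, m) = (5/3 + m)*(-8 - 7) = (5/3 + m)*(-15) = -25 - 15*m)
t(-14, S(-1))*A(18) - 9 = (-25 - 15*(-5))/(9 + 18) - 9 = (-25 + 75)/27 - 9 = 50*(1/27) - 9 = 50/27 - 9 = -193/27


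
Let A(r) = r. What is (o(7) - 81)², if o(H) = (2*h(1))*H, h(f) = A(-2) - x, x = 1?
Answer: 15129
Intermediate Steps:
h(f) = -3 (h(f) = -2 - 1*1 = -2 - 1 = -3)
o(H) = -6*H (o(H) = (2*(-3))*H = -6*H)
(o(7) - 81)² = (-6*7 - 81)² = (-42 - 81)² = (-123)² = 15129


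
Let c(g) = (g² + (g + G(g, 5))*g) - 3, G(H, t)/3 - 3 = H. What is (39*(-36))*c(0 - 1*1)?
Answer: 9828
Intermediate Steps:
G(H, t) = 9 + 3*H
c(g) = -3 + g² + g*(9 + 4*g) (c(g) = (g² + (g + (9 + 3*g))*g) - 3 = (g² + (9 + 4*g)*g) - 3 = (g² + g*(9 + 4*g)) - 3 = -3 + g² + g*(9 + 4*g))
(39*(-36))*c(0 - 1*1) = (39*(-36))*(-3 + 5*(0 - 1*1)² + 9*(0 - 1*1)) = -1404*(-3 + 5*(0 - 1)² + 9*(0 - 1)) = -1404*(-3 + 5*(-1)² + 9*(-1)) = -1404*(-3 + 5*1 - 9) = -1404*(-3 + 5 - 9) = -1404*(-7) = 9828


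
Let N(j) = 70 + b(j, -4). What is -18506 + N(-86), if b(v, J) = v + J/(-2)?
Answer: -18520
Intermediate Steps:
b(v, J) = v - J/2 (b(v, J) = v + J*(-1/2) = v - J/2)
N(j) = 72 + j (N(j) = 70 + (j - 1/2*(-4)) = 70 + (j + 2) = 70 + (2 + j) = 72 + j)
-18506 + N(-86) = -18506 + (72 - 86) = -18506 - 14 = -18520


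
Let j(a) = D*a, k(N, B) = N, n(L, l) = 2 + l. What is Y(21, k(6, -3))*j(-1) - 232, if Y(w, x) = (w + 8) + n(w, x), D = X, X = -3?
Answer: -121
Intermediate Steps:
D = -3
j(a) = -3*a
Y(w, x) = 10 + w + x (Y(w, x) = (w + 8) + (2 + x) = (8 + w) + (2 + x) = 10 + w + x)
Y(21, k(6, -3))*j(-1) - 232 = (10 + 21 + 6)*(-3*(-1)) - 232 = 37*3 - 232 = 111 - 232 = -121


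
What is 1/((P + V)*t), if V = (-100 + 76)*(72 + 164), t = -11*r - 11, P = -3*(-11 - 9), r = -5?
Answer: -1/246576 ≈ -4.0555e-6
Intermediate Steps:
P = 60 (P = -3*(-20) = 60)
t = 44 (t = -11*(-5) - 11 = 55 - 11 = 44)
V = -5664 (V = -24*236 = -5664)
1/((P + V)*t) = 1/((60 - 5664)*44) = 1/(-5604*44) = 1/(-246576) = -1/246576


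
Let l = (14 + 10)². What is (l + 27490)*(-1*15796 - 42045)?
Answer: -1623365506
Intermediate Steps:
l = 576 (l = 24² = 576)
(l + 27490)*(-1*15796 - 42045) = (576 + 27490)*(-1*15796 - 42045) = 28066*(-15796 - 42045) = 28066*(-57841) = -1623365506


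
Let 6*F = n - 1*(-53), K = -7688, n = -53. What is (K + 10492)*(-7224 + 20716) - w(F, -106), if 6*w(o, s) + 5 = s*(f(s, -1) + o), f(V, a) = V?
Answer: 226978177/6 ≈ 3.7830e+7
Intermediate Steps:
F = 0 (F = (-53 - 1*(-53))/6 = (-53 + 53)/6 = (1/6)*0 = 0)
w(o, s) = -5/6 + s*(o + s)/6 (w(o, s) = -5/6 + (s*(s + o))/6 = -5/6 + (s*(o + s))/6 = -5/6 + s*(o + s)/6)
(K + 10492)*(-7224 + 20716) - w(F, -106) = (-7688 + 10492)*(-7224 + 20716) - (-5/6 + (1/6)*(-106)**2 + (1/6)*0*(-106)) = 2804*13492 - (-5/6 + (1/6)*11236 + 0) = 37831568 - (-5/6 + 5618/3 + 0) = 37831568 - 1*11231/6 = 37831568 - 11231/6 = 226978177/6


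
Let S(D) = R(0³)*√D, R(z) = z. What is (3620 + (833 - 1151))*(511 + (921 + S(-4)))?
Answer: 4728464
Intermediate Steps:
S(D) = 0 (S(D) = 0³*√D = 0*√D = 0)
(3620 + (833 - 1151))*(511 + (921 + S(-4))) = (3620 + (833 - 1151))*(511 + (921 + 0)) = (3620 - 318)*(511 + 921) = 3302*1432 = 4728464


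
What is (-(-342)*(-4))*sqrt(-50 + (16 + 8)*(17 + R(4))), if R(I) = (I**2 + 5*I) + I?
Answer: -1368*sqrt(1318) ≈ -49664.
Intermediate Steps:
R(I) = I**2 + 6*I
(-(-342)*(-4))*sqrt(-50 + (16 + 8)*(17 + R(4))) = (-(-342)*(-4))*sqrt(-50 + (16 + 8)*(17 + 4*(6 + 4))) = (-38*36)*sqrt(-50 + 24*(17 + 4*10)) = -1368*sqrt(-50 + 24*(17 + 40)) = -1368*sqrt(-50 + 24*57) = -1368*sqrt(-50 + 1368) = -1368*sqrt(1318)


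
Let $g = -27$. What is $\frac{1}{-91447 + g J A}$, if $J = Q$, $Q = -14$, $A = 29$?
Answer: $- \frac{1}{80485} \approx -1.2425 \cdot 10^{-5}$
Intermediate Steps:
$J = -14$
$\frac{1}{-91447 + g J A} = \frac{1}{-91447 + \left(-27\right) \left(-14\right) 29} = \frac{1}{-91447 + 378 \cdot 29} = \frac{1}{-91447 + 10962} = \frac{1}{-80485} = - \frac{1}{80485}$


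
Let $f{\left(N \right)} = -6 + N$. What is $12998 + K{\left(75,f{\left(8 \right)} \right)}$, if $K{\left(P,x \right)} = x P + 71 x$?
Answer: $13290$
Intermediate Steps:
$K{\left(P,x \right)} = 71 x + P x$ ($K{\left(P,x \right)} = P x + 71 x = 71 x + P x$)
$12998 + K{\left(75,f{\left(8 \right)} \right)} = 12998 + \left(-6 + 8\right) \left(71 + 75\right) = 12998 + 2 \cdot 146 = 12998 + 292 = 13290$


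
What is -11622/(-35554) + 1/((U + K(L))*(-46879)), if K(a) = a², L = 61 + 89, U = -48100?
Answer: 6973795064177/21334220364800 ≈ 0.32688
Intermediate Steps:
L = 150
-11622/(-35554) + 1/((U + K(L))*(-46879)) = -11622/(-35554) + 1/(-48100 + 150²*(-46879)) = -11622*(-1/35554) - 1/46879/(-48100 + 22500) = 5811/17777 - 1/46879/(-25600) = 5811/17777 - 1/25600*(-1/46879) = 5811/17777 + 1/1200102400 = 6973795064177/21334220364800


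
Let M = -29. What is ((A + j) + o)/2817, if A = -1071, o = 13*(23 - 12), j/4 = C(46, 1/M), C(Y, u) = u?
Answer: -8972/27231 ≈ -0.32948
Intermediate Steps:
j = -4/29 (j = 4/(-29) = 4*(-1/29) = -4/29 ≈ -0.13793)
o = 143 (o = 13*11 = 143)
((A + j) + o)/2817 = ((-1071 - 4/29) + 143)/2817 = (-31063/29 + 143)*(1/2817) = -26916/29*1/2817 = -8972/27231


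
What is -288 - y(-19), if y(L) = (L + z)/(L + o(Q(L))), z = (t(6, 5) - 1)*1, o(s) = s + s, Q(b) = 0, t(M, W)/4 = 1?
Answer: -5488/19 ≈ -288.84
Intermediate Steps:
t(M, W) = 4 (t(M, W) = 4*1 = 4)
o(s) = 2*s
z = 3 (z = (4 - 1)*1 = 3*1 = 3)
y(L) = (3 + L)/L (y(L) = (L + 3)/(L + 2*0) = (3 + L)/(L + 0) = (3 + L)/L)
-288 - y(-19) = -288 - (3 - 19)/(-19) = -288 - (-1)*(-16)/19 = -288 - 1*16/19 = -288 - 16/19 = -5488/19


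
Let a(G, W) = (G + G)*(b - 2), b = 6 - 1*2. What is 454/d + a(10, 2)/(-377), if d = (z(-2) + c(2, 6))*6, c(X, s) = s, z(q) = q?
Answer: 85099/4524 ≈ 18.811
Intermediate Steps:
b = 4 (b = 6 - 2 = 4)
a(G, W) = 4*G (a(G, W) = (G + G)*(4 - 2) = (2*G)*2 = 4*G)
d = 24 (d = (-2 + 6)*6 = 4*6 = 24)
454/d + a(10, 2)/(-377) = 454/24 + (4*10)/(-377) = 454*(1/24) + 40*(-1/377) = 227/12 - 40/377 = 85099/4524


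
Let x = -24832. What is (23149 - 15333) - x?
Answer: 32648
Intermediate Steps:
(23149 - 15333) - x = (23149 - 15333) - 1*(-24832) = 7816 + 24832 = 32648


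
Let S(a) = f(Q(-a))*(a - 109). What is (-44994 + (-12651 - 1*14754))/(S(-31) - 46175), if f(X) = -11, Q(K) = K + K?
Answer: 72399/44635 ≈ 1.6220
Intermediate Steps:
Q(K) = 2*K
S(a) = 1199 - 11*a (S(a) = -11*(a - 109) = -11*(-109 + a) = 1199 - 11*a)
(-44994 + (-12651 - 1*14754))/(S(-31) - 46175) = (-44994 + (-12651 - 1*14754))/((1199 - 11*(-31)) - 46175) = (-44994 + (-12651 - 14754))/((1199 + 341) - 46175) = (-44994 - 27405)/(1540 - 46175) = -72399/(-44635) = -72399*(-1/44635) = 72399/44635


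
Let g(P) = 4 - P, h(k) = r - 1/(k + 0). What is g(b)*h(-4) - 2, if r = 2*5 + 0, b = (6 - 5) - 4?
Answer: 279/4 ≈ 69.750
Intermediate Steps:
b = -3 (b = 1 - 4 = -3)
r = 10 (r = 10 + 0 = 10)
h(k) = 10 - 1/k (h(k) = 10 - 1/(k + 0) = 10 - 1/k)
g(b)*h(-4) - 2 = (4 - 1*(-3))*(10 - 1/(-4)) - 2 = (4 + 3)*(10 - 1*(-¼)) - 2 = 7*(10 + ¼) - 2 = 7*(41/4) - 2 = 287/4 - 2 = 279/4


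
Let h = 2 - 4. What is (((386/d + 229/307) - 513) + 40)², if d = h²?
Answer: 53228488369/376996 ≈ 1.4119e+5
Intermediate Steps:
h = -2
d = 4 (d = (-2)² = 4)
(((386/d + 229/307) - 513) + 40)² = (((386/4 + 229/307) - 513) + 40)² = (((386*(¼) + 229*(1/307)) - 513) + 40)² = (((193/2 + 229/307) - 513) + 40)² = ((59709/614 - 513) + 40)² = (-255273/614 + 40)² = (-230713/614)² = 53228488369/376996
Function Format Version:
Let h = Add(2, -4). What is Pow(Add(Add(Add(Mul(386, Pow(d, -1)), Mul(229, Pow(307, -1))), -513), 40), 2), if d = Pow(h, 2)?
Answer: Rational(53228488369, 376996) ≈ 1.4119e+5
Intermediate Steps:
h = -2
d = 4 (d = Pow(-2, 2) = 4)
Pow(Add(Add(Add(Mul(386, Pow(d, -1)), Mul(229, Pow(307, -1))), -513), 40), 2) = Pow(Add(Add(Add(Mul(386, Pow(4, -1)), Mul(229, Pow(307, -1))), -513), 40), 2) = Pow(Add(Add(Add(Mul(386, Rational(1, 4)), Mul(229, Rational(1, 307))), -513), 40), 2) = Pow(Add(Add(Add(Rational(193, 2), Rational(229, 307)), -513), 40), 2) = Pow(Add(Add(Rational(59709, 614), -513), 40), 2) = Pow(Add(Rational(-255273, 614), 40), 2) = Pow(Rational(-230713, 614), 2) = Rational(53228488369, 376996)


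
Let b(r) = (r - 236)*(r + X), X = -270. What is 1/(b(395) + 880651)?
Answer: 1/900526 ≈ 1.1105e-6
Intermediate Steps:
b(r) = (-270 + r)*(-236 + r) (b(r) = (r - 236)*(r - 270) = (-236 + r)*(-270 + r) = (-270 + r)*(-236 + r))
1/(b(395) + 880651) = 1/((63720 + 395² - 506*395) + 880651) = 1/((63720 + 156025 - 199870) + 880651) = 1/(19875 + 880651) = 1/900526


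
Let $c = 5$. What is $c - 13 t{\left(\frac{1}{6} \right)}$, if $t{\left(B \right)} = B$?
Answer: $\frac{17}{6} \approx 2.8333$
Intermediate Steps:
$c - 13 t{\left(\frac{1}{6} \right)} = 5 - \frac{13}{6} = \frac{17}{6}$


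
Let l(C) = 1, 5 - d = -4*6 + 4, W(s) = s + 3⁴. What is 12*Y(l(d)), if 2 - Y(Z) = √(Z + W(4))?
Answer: 24 - 12*√86 ≈ -87.283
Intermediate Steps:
W(s) = 81 + s (W(s) = s + 81 = 81 + s)
d = 25 (d = 5 - (-4*6 + 4) = 5 - (-24 + 4) = 5 - 1*(-20) = 5 + 20 = 25)
Y(Z) = 2 - √(85 + Z) (Y(Z) = 2 - √(Z + (81 + 4)) = 2 - √(Z + 85) = 2 - √(85 + Z))
12*Y(l(d)) = 12*(2 - √(85 + 1)) = 12*(2 - √86) = 24 - 12*√86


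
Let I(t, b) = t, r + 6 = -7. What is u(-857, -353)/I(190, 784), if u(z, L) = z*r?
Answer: 11141/190 ≈ 58.637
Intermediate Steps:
r = -13 (r = -6 - 7 = -13)
u(z, L) = -13*z (u(z, L) = z*(-13) = -13*z)
u(-857, -353)/I(190, 784) = -13*(-857)/190 = 11141*(1/190) = 11141/190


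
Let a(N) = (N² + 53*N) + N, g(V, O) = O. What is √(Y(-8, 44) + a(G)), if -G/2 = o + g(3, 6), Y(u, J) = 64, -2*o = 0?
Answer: 2*I*√110 ≈ 20.976*I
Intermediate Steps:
o = 0 (o = -½*0 = 0)
G = -12 (G = -2*(0 + 6) = -2*6 = -12)
a(N) = N² + 54*N
√(Y(-8, 44) + a(G)) = √(64 - 12*(54 - 12)) = √(64 - 12*42) = √(64 - 504) = √(-440) = 2*I*√110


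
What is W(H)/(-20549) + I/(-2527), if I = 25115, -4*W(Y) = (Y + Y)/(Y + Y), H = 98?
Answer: -2064350013/207709292 ≈ -9.9386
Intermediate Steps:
W(Y) = -¼ (W(Y) = -(Y + Y)/(4*(Y + Y)) = -2*Y/(4*(2*Y)) = -2*Y*1/(2*Y)/4 = -¼*1 = -¼)
W(H)/(-20549) + I/(-2527) = -¼/(-20549) + 25115/(-2527) = -¼*(-1/20549) + 25115*(-1/2527) = 1/82196 - 25115/2527 = -2064350013/207709292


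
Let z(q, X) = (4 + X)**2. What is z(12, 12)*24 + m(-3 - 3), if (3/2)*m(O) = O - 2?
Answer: 18416/3 ≈ 6138.7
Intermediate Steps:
m(O) = -4/3 + 2*O/3 (m(O) = 2*(O - 2)/3 = 2*(-2 + O)/3 = -4/3 + 2*O/3)
z(12, 12)*24 + m(-3 - 3) = (4 + 12)**2*24 + (-4/3 + 2*(-3 - 3)/3) = 16**2*24 + (-4/3 + (2/3)*(-6)) = 256*24 + (-4/3 - 4) = 6144 - 16/3 = 18416/3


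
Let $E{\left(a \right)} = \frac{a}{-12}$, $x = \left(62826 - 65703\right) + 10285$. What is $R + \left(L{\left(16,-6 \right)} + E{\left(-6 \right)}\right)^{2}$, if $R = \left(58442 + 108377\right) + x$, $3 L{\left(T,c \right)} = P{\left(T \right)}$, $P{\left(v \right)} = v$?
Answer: $\frac{6273397}{36} \approx 1.7426 \cdot 10^{5}$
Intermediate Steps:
$x = 7408$ ($x = -2877 + 10285 = 7408$)
$L{\left(T,c \right)} = \frac{T}{3}$
$E{\left(a \right)} = - \frac{a}{12}$ ($E{\left(a \right)} = a \left(- \frac{1}{12}\right) = - \frac{a}{12}$)
$R = 174227$ ($R = \left(58442 + 108377\right) + 7408 = 166819 + 7408 = 174227$)
$R + \left(L{\left(16,-6 \right)} + E{\left(-6 \right)}\right)^{2} = 174227 + \left(\frac{1}{3} \cdot 16 - - \frac{1}{2}\right)^{2} = 174227 + \left(\frac{16}{3} + \frac{1}{2}\right)^{2} = 174227 + \left(\frac{35}{6}\right)^{2} = 174227 + \frac{1225}{36} = \frac{6273397}{36}$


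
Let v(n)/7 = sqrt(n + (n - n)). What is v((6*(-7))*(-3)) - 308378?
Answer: -308378 + 21*sqrt(14) ≈ -3.0830e+5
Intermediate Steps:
v(n) = 7*sqrt(n) (v(n) = 7*sqrt(n + (n - n)) = 7*sqrt(n + 0) = 7*sqrt(n))
v((6*(-7))*(-3)) - 308378 = 7*sqrt((6*(-7))*(-3)) - 308378 = 7*sqrt(-42*(-3)) - 308378 = 7*sqrt(126) - 308378 = 7*(3*sqrt(14)) - 308378 = 21*sqrt(14) - 308378 = -308378 + 21*sqrt(14)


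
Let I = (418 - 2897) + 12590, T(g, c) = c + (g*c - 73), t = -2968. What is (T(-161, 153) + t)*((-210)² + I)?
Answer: -1491940931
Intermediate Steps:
T(g, c) = -73 + c + c*g (T(g, c) = c + (c*g - 73) = c + (-73 + c*g) = -73 + c + c*g)
I = 10111 (I = -2479 + 12590 = 10111)
(T(-161, 153) + t)*((-210)² + I) = ((-73 + 153 + 153*(-161)) - 2968)*((-210)² + 10111) = ((-73 + 153 - 24633) - 2968)*(44100 + 10111) = (-24553 - 2968)*54211 = -27521*54211 = -1491940931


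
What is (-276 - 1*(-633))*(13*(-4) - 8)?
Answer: -21420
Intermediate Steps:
(-276 - 1*(-633))*(13*(-4) - 8) = (-276 + 633)*(-52 - 8) = 357*(-60) = -21420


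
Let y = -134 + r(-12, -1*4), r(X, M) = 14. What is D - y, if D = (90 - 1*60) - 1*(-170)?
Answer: 320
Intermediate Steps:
y = -120 (y = -134 + 14 = -120)
D = 200 (D = (90 - 60) + 170 = 30 + 170 = 200)
D - y = 200 - 1*(-120) = 200 + 120 = 320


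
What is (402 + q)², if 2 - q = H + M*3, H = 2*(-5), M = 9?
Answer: 149769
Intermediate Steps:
H = -10
q = -15 (q = 2 - (-10 + 9*3) = 2 - (-10 + 27) = 2 - 1*17 = 2 - 17 = -15)
(402 + q)² = (402 - 15)² = 387² = 149769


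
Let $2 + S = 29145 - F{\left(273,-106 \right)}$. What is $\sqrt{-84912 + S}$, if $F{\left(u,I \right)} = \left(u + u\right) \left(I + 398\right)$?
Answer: $i \sqrt{215201} \approx 463.9 i$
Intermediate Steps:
$F{\left(u,I \right)} = 2 u \left(398 + I\right)$
$S = -130289$ ($S = -2 + \left(29145 - 2 \cdot 273 \left(398 - 106\right)\right) = -2 + \left(29145 - 2 \cdot 273 \cdot 292\right) = -2 + \left(29145 - 159432\right) = -2 - 130287 = -130289$)
$\sqrt{-84912 + S} = \sqrt{-84912 - 130289} = \sqrt{-215201} = i \sqrt{215201}$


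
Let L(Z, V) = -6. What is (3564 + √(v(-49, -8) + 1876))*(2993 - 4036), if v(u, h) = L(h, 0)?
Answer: -3717252 - 1043*√1870 ≈ -3.7624e+6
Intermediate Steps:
v(u, h) = -6
(3564 + √(v(-49, -8) + 1876))*(2993 - 4036) = (3564 + √(-6 + 1876))*(2993 - 4036) = (3564 + √1870)*(-1043) = -3717252 - 1043*√1870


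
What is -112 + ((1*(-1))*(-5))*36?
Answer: 68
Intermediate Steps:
-112 + ((1*(-1))*(-5))*36 = -112 - 1*(-5)*36 = -112 + 5*36 = -112 + 180 = 68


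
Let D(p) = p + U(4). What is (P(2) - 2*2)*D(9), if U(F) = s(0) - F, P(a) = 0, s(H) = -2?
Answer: -12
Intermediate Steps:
U(F) = -2 - F
D(p) = -6 + p (D(p) = p + (-2 - 1*4) = p + (-2 - 4) = p - 6 = -6 + p)
(P(2) - 2*2)*D(9) = (0 - 2*2)*(-6 + 9) = (0 - 4)*3 = -4*3 = -12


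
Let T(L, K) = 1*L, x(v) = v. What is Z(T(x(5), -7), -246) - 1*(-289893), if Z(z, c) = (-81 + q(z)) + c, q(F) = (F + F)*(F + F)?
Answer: 289666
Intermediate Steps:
q(F) = 4*F**2 (q(F) = (2*F)*(2*F) = 4*F**2)
T(L, K) = L
Z(z, c) = -81 + c + 4*z**2 (Z(z, c) = (-81 + 4*z**2) + c = -81 + c + 4*z**2)
Z(T(x(5), -7), -246) - 1*(-289893) = (-81 - 246 + 4*5**2) - 1*(-289893) = (-81 - 246 + 4*25) + 289893 = (-81 - 246 + 100) + 289893 = -227 + 289893 = 289666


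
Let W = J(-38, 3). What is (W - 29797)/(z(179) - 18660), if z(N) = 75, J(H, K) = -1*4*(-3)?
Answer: 851/531 ≈ 1.6026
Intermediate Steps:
J(H, K) = 12 (J(H, K) = -4*(-3) = 12)
W = 12
(W - 29797)/(z(179) - 18660) = (12 - 29797)/(75 - 18660) = -29785/(-18585) = -29785*(-1/18585) = 851/531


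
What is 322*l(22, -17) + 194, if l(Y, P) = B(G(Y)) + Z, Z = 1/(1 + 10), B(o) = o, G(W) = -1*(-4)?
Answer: 16624/11 ≈ 1511.3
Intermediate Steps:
G(W) = 4
Z = 1/11 ≈ 0.090909
l(Y, P) = 45/11 (l(Y, P) = 4 + 1/11 = 45/11)
322*l(22, -17) + 194 = 322*(45/11) + 194 = 14490/11 + 194 = 16624/11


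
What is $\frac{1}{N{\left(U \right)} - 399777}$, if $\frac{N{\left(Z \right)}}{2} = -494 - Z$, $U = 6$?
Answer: $- \frac{1}{400777} \approx -2.4952 \cdot 10^{-6}$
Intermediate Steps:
$N{\left(Z \right)} = -988 - 2 Z$ ($N{\left(Z \right)} = 2 \left(-494 - Z\right) = -988 - 2 Z$)
$\frac{1}{N{\left(U \right)} - 399777} = \frac{1}{\left(-988 - 12\right) - 399777} = \frac{1}{-1000 - 399777} = \frac{1}{-400777} = - \frac{1}{400777}$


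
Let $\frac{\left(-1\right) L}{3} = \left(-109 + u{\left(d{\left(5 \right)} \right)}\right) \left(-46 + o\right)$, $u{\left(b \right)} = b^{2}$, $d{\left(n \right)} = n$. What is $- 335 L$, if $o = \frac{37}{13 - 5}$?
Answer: $\frac{6985755}{2} \approx 3.4929 \cdot 10^{6}$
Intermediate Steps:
$o = \frac{37}{8}$ ($o = \frac{37}{13 - 5} = \frac{37}{8} \approx 4.625$)
$L = - \frac{20853}{2}$ ($L = - 3 \left(-109 + 5^{2}\right) \left(-46 + \frac{37}{8}\right) = - 3 \left(-109 + 25\right) \left(- \frac{331}{8}\right) = - 3 \left(\left(-84\right) \left(- \frac{331}{8}\right)\right) = \left(-3\right) \frac{6951}{2} = - \frac{20853}{2} \approx -10427.0$)
$- 335 L = \left(-335\right) \left(- \frac{20853}{2}\right) = \frac{6985755}{2}$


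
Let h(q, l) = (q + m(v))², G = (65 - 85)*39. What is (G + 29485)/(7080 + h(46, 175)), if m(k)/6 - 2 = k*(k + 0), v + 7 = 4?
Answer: 28705/19624 ≈ 1.4627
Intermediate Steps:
v = -3 (v = -7 + 4 = -3)
m(k) = 12 + 6*k² (m(k) = 12 + 6*(k*(k + 0)) = 12 + 6*(k*k) = 12 + 6*k²)
G = -780 (G = -20*39 = -780)
h(q, l) = (66 + q)² (h(q, l) = (q + (12 + 6*(-3)²))² = (q + (12 + 6*9))² = (q + (12 + 54))² = (q + 66)² = (66 + q)²)
(G + 29485)/(7080 + h(46, 175)) = (-780 + 29485)/(7080 + (66 + 46)²) = 28705/(7080 + 112²) = 28705/(7080 + 12544) = 28705/19624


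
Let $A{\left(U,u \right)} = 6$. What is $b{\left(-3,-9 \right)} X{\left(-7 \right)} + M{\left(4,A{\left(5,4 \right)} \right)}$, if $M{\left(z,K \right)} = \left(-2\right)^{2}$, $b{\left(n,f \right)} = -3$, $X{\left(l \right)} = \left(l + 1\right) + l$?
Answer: $43$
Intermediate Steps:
$X{\left(l \right)} = 1 + 2 l$ ($X{\left(l \right)} = \left(1 + l\right) + l = 1 + 2 l$)
$M{\left(z,K \right)} = 4$
$b{\left(-3,-9 \right)} X{\left(-7 \right)} + M{\left(4,A{\left(5,4 \right)} \right)} = - 3 \left(1 + 2 \left(-7\right)\right) + 4 = - 3 \left(1 - 14\right) + 4 = \left(-3\right) \left(-13\right) + 4 = 39 + 4 = 43$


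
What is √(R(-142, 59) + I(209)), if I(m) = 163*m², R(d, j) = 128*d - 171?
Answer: 2*√1775414 ≈ 2664.9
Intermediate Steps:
R(d, j) = -171 + 128*d
√(R(-142, 59) + I(209)) = √((-171 + 128*(-142)) + 163*209²) = √((-171 - 18176) + 163*43681) = √(-18347 + 7120003) = √7101656 = 2*√1775414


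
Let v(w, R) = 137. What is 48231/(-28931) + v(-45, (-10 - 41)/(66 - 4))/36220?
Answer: -1742963273/1047880820 ≈ -1.6633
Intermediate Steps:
48231/(-28931) + v(-45, (-10 - 41)/(66 - 4))/36220 = 48231/(-28931) + 137/36220 = 48231*(-1/28931) + 137*(1/36220) = -48231/28931 + 137/36220 = -1742963273/1047880820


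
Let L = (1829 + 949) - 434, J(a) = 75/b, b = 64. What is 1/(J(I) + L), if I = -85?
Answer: 64/150091 ≈ 0.00042641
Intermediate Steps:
J(a) = 75/64
L = 2344 (L = 2778 - 434 = 2344)
1/(J(I) + L) = 1/(75/64 + 2344) = 1/(150091/64) = 64/150091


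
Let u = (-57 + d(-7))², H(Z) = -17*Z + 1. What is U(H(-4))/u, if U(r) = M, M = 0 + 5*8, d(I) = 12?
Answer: 8/405 ≈ 0.019753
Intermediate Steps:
H(Z) = 1 - 17*Z
M = 40 (M = 0 + 40 = 40)
u = 2025 (u = (-57 + 12)² = (-45)² = 2025)
U(r) = 40
U(H(-4))/u = 40/2025 = 40*(1/2025) = 8/405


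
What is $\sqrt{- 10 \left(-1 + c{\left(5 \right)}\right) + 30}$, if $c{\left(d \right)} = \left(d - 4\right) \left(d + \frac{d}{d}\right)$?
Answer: $2 i \sqrt{5} \approx 4.4721 i$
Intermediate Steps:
$c{\left(d \right)} = \left(1 + d\right) \left(-4 + d\right)$ ($c{\left(d \right)} = \left(-4 + d\right) \left(d + 1\right) = \left(-4 + d\right) \left(1 + d\right) = \left(1 + d\right) \left(-4 + d\right)$)
$\sqrt{- 10 \left(-1 + c{\left(5 \right)}\right) + 30} = \sqrt{- 10 \left(-1 - \left(19 - 25\right)\right) + 30} = \sqrt{- 10 \left(-1 - -6\right) + 30} = \sqrt{- 10 \left(-1 + 6\right) + 30} = \sqrt{\left(-10\right) 5 + 30} = \sqrt{-50 + 30} = \sqrt{-20} = 2 i \sqrt{5}$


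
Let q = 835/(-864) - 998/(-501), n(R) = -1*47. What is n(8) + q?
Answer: -6633557/144288 ≈ -45.974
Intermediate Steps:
n(R) = -47
q = 147979/144288 (q = 835*(-1/864) - 998*(-1/501) = -835/864 + 998/501 = 147979/144288 ≈ 1.0256)
n(8) + q = -47 + 147979/144288 = -6633557/144288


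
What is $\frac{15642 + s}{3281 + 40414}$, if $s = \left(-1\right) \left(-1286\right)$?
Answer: $\frac{16928}{43695} \approx 0.38741$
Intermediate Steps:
$s = 1286$
$\frac{15642 + s}{3281 + 40414} = \frac{15642 + 1286}{3281 + 40414} = \frac{16928}{43695}$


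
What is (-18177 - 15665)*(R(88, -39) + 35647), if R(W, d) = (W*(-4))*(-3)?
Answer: -1242102926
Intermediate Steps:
R(W, d) = 12*W (R(W, d) = -4*W*(-3) = 12*W)
(-18177 - 15665)*(R(88, -39) + 35647) = (-18177 - 15665)*(12*88 + 35647) = -33842*(1056 + 35647) = -33842*36703 = -1242102926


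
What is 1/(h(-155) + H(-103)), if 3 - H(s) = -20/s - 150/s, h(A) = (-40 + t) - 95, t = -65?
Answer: -103/20461 ≈ -0.0050340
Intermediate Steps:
h(A) = -200 (h(A) = (-40 - 65) - 95 = -105 - 95 = -200)
H(s) = 3 + 170/s (H(s) = 3 - (-20/s - 150/s) = 3 - (-170)/s = 3 + 170/s)
1/(h(-155) + H(-103)) = 1/(-200 + (3 + 170/(-103))) = 1/(-200 + (3 + 170*(-1/103))) = 1/(-200 + (3 - 170/103)) = 1/(-200 + 139/103) = 1/(-20461/103) = -103/20461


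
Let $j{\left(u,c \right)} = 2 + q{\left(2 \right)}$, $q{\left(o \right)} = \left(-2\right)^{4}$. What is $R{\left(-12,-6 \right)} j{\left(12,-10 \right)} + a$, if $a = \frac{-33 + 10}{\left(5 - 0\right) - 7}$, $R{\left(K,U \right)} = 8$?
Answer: $\frac{311}{2} \approx 155.5$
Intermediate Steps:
$q{\left(o \right)} = 16$
$j{\left(u,c \right)} = 18$ ($j{\left(u,c \right)} = 2 + 16 = 18$)
$a = \frac{23}{2}$ ($a = - \frac{23}{\left(5 + 0\right) - 7} = - \frac{23}{5 - 7} = - \frac{23}{-2} = \left(-23\right) \left(- \frac{1}{2}\right) = \frac{23}{2} \approx 11.5$)
$R{\left(-12,-6 \right)} j{\left(12,-10 \right)} + a = 8 \cdot 18 + \frac{23}{2} = 144 + \frac{23}{2} = \frac{311}{2}$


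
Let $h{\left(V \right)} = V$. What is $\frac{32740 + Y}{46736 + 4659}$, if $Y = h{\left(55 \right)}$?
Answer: $\frac{6559}{10279} \approx 0.6381$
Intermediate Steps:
$Y = 55$
$\frac{32740 + Y}{46736 + 4659} = \frac{32740 + 55}{46736 + 4659} = \frac{32795}{51395} = 32795 \cdot \frac{1}{51395} = \frac{6559}{10279}$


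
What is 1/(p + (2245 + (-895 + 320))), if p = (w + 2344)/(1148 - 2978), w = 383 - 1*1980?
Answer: 610/1018451 ≈ 0.00059895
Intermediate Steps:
w = -1597 (w = 383 - 1980 = -1597)
p = -249/610 (p = (-1597 + 2344)/(1148 - 2978) = 747/(-1830) = 747*(-1/1830) = -249/610 ≈ -0.40820)
1/(p + (2245 + (-895 + 320))) = 1/(-249/610 + (2245 + (-895 + 320))) = 1/(-249/610 + (2245 - 575)) = 1/(-249/610 + 1670) = 1/(1018451/610) = 610/1018451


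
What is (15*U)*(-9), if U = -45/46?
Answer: 6075/46 ≈ 132.07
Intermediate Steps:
U = -45/46 (U = -45*1/46 = -45/46 ≈ -0.97826)
(15*U)*(-9) = (15*(-45/46))*(-9) = -675/46*(-9) = 6075/46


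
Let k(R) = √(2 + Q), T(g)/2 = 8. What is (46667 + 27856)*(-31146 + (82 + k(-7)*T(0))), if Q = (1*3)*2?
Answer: -2314982472 + 2384736*√2 ≈ -2.3116e+9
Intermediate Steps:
Q = 6 (Q = 3*2 = 6)
T(g) = 16 (T(g) = 2*8 = 16)
k(R) = 2*√2 (k(R) = √(2 + 6) = √8 = 2*√2)
(46667 + 27856)*(-31146 + (82 + k(-7)*T(0))) = (46667 + 27856)*(-31146 + (82 + (2*√2)*16)) = 74523*(-31146 + (82 + 32*√2)) = 74523*(-31064 + 32*√2) = -2314982472 + 2384736*√2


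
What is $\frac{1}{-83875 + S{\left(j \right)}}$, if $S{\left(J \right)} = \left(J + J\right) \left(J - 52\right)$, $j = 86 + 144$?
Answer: $- \frac{1}{1995} \approx -0.00050125$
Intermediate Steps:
$j = 230$
$S{\left(J \right)} = 2 J \left(-52 + J\right)$
$\frac{1}{-83875 + S{\left(j \right)}} = \frac{1}{-83875 + 2 \cdot 230 \left(-52 + 230\right)} = \frac{1}{-83875 + 2 \cdot 230 \cdot 178} = \frac{1}{-83875 + 81880} = \frac{1}{-1995} = - \frac{1}{1995}$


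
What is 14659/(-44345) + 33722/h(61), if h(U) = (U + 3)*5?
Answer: 149071121/1419040 ≈ 105.05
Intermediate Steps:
h(U) = 15 + 5*U (h(U) = (3 + U)*5 = 15 + 5*U)
14659/(-44345) + 33722/h(61) = 14659/(-44345) + 33722/(15 + 5*61) = 14659*(-1/44345) + 33722/(15 + 305) = -14659/44345 + 33722/320 = -14659/44345 + 33722*(1/320) = -14659/44345 + 16861/160 = 149071121/1419040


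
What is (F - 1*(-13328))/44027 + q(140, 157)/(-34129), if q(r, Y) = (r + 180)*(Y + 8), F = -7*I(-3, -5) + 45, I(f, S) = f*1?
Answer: -1867501774/1502597483 ≈ -1.2428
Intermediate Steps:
I(f, S) = f
F = 66 (F = -7*(-3) + 45 = 21 + 45 = 66)
q(r, Y) = (8 + Y)*(180 + r) (q(r, Y) = (180 + r)*(8 + Y) = (8 + Y)*(180 + r))
(F - 1*(-13328))/44027 + q(140, 157)/(-34129) = (66 - 1*(-13328))/44027 + (1440 + 8*140 + 180*157 + 157*140)/(-34129) = (66 + 13328)*(1/44027) + (1440 + 1120 + 28260 + 21980)*(-1/34129) = 13394*(1/44027) + 52800*(-1/34129) = 13394/44027 - 52800/34129 = -1867501774/1502597483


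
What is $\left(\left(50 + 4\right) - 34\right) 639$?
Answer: $12780$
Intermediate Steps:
$\left(\left(50 + 4\right) - 34\right) 639 = \left(54 - 34\right) 639 = 20 \cdot 639 = 12780$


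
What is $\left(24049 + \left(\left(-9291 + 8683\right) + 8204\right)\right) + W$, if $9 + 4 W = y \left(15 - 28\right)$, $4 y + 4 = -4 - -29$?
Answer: $\frac{506011}{16} \approx 31626.0$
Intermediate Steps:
$y = \frac{21}{4}$ ($y = -1 + \frac{-4 - -29}{4} = -1 + \frac{-4 + 29}{4} = -1 + \frac{1}{4} \cdot 25 = -1 + \frac{25}{4} = \frac{21}{4} \approx 5.25$)
$W = - \frac{309}{16}$ ($W = - \frac{9}{4} + \frac{\frac{21}{4} \left(15 - 28\right)}{4} = - \frac{9}{4} + \frac{\frac{21}{4} \left(-13\right)}{4} = - \frac{9}{4} + \frac{1}{4} \left(- \frac{273}{4}\right) = - \frac{9}{4} - \frac{273}{16} = - \frac{309}{16} \approx -19.313$)
$\left(24049 + \left(\left(-9291 + 8683\right) + 8204\right)\right) + W = \left(24049 + \left(\left(-9291 + 8683\right) + 8204\right)\right) - \frac{309}{16} = \left(24049 + \left(-608 + 8204\right)\right) - \frac{309}{16} = \left(24049 + 7596\right) - \frac{309}{16} = 31645 - \frac{309}{16} = \frac{506011}{16}$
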